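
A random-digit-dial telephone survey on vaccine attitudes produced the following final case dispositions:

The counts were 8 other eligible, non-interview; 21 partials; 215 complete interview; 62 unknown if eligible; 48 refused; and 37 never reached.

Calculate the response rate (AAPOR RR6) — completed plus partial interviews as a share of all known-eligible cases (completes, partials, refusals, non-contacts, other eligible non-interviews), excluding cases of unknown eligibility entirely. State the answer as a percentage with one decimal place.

71.7%

Top → 215 + 21 = 236
Denom → 215 + 21 + 48 + 37 + 8 = 329
RR6 = 236 / 329 = 0.7173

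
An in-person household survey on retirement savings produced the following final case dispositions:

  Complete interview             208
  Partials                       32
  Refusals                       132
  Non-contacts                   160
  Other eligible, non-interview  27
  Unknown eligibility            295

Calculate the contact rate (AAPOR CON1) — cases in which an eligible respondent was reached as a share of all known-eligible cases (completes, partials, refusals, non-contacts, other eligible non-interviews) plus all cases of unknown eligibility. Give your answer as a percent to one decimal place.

46.7%

Top → 208 + 32 + 132 + 27 = 399
Denominator → 208 + 32 + 132 + 160 + 27 + 295 = 854
CON1 = 399 / 854 = 0.4672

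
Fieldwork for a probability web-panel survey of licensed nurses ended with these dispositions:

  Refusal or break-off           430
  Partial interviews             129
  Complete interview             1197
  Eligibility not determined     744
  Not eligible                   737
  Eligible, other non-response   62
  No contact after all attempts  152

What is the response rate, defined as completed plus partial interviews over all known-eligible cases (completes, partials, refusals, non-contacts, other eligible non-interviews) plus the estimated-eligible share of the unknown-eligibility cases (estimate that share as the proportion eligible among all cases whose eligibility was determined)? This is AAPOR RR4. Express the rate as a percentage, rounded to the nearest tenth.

52.8%

Top: 1197 + 129 = 1326
Determined eligible: 1197 + 129 + 430 + 152 + 62 = 1970
e = 1970 / (1970 + 737) = 1970 / 2707 = 0.7277
e × U: 0.7277 × 744 = 541.41
Base: 1970 + 541.41 = 2511.41
RR4 = 1326 / 2511.41 = 0.5280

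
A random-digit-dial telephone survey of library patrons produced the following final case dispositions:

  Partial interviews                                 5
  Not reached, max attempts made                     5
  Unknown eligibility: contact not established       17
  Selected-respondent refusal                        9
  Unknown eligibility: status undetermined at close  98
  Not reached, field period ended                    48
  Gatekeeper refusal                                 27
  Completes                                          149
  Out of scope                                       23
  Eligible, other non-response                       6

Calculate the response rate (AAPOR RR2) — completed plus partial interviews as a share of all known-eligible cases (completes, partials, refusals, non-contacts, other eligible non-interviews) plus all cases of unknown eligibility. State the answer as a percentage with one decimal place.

Refusals = 27 + 9 = 36
No answer / not reached = 48 + 5 = 53
Unknown eligibility = 17 + 98 = 115
Num: 149 + 5 = 154
Denominator: 149 + 5 + 36 + 53 + 6 + 115 = 364
RR2 = 154 / 364 = 0.4231

42.3%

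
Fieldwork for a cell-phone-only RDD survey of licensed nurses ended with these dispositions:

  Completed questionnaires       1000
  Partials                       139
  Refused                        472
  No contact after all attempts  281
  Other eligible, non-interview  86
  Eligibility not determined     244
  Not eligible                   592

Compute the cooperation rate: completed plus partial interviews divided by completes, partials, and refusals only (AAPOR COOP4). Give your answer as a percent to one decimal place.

70.7%

Top: 1000 + 139 = 1139
Denominator: 1000 + 139 + 472 = 1611
COOP4 = 1139 / 1611 = 0.7070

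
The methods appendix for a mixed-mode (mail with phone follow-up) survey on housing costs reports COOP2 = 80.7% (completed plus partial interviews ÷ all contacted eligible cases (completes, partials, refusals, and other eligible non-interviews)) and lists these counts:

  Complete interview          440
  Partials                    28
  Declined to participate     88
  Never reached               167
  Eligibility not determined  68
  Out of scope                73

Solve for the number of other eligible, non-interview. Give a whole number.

24

Num → 440 + 28 = 468
COOP2 = 468 / D = 0.807
D = 468 / 0.807 = 579.9
Rest of base = 556
other eligible, non-interview = 579.9 − 556 ≈ 24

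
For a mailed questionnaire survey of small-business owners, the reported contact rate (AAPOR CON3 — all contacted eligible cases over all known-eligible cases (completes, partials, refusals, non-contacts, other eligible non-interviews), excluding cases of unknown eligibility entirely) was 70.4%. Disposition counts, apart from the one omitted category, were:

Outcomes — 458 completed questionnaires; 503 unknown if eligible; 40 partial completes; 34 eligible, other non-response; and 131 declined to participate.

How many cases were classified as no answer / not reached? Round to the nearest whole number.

279

Numerator: 458 + 40 + 131 + 34 = 663
CON3 = 663 / D = 0.704
D = 663 / 0.704 = 941.8
Other denominator terms total 663
no answer / not reached = 941.8 − 663 ≈ 279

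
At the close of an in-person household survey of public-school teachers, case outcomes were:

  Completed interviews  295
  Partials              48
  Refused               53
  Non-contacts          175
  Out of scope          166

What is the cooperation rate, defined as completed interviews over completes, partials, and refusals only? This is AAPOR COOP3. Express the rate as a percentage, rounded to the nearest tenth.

74.5%

Top: 295
Base: 295 + 48 + 53 = 396
COOP3 = 295 / 396 = 0.7449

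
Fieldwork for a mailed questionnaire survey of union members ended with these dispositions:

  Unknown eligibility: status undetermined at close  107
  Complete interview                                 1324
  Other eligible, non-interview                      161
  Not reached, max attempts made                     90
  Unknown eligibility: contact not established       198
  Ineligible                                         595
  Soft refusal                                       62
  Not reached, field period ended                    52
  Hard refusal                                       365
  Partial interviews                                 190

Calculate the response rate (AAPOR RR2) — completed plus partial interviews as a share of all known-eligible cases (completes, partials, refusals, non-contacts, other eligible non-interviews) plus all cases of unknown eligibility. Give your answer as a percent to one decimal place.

59.4%

Refused = 365 + 62 = 427
No answer / not reached = 52 + 90 = 142
Unknown if eligible = 198 + 107 = 305
Numerator: 1324 + 190 = 1514
Denom: 1324 + 190 + 427 + 142 + 161 + 305 = 2549
RR2 = 1514 / 2549 = 0.5940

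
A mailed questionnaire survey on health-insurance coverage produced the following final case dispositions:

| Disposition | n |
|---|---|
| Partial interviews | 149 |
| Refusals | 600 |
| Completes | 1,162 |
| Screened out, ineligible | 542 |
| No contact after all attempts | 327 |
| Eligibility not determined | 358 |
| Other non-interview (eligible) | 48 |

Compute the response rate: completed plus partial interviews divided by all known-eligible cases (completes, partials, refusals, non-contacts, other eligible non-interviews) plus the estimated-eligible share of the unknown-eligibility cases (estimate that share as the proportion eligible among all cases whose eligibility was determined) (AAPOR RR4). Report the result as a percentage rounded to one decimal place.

50.9%

Top: 1162 + 149 = 1311
Determined eligible: 1162 + 149 + 600 + 327 + 48 = 2286
e = 2286 / (2286 + 542) = 2286 / 2828 = 0.8083
Estimated eligible among unknowns: 0.8083 × 358 = 289.37
Denom: 2286 + 289.37 = 2575.37
RR4 = 1311 / 2575.37 = 0.5091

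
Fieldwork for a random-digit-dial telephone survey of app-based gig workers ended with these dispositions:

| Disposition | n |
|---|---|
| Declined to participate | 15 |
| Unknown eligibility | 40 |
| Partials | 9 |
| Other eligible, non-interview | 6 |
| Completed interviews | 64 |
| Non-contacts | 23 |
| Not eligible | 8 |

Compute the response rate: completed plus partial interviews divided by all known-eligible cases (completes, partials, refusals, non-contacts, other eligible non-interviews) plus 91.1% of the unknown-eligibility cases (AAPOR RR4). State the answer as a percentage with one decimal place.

47.6%

Top = 64 + 9 = 73
Determined eligible = 64 + 9 + 15 + 23 + 6 = 117
Estimated eligible among unknowns = 0.9110 × 40 = 36.44
Denominator = 117 + 36.44 = 153.44
RR4 = 73 / 153.44 = 0.4758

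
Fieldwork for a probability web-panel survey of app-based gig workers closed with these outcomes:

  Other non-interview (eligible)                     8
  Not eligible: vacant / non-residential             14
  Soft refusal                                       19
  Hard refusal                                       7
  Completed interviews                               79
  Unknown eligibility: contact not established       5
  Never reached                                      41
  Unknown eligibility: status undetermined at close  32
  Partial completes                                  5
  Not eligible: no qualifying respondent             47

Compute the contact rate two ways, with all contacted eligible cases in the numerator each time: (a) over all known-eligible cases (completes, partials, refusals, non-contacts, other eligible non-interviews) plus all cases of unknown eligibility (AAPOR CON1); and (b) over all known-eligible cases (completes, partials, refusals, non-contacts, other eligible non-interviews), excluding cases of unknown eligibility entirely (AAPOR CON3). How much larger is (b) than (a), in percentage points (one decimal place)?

14.0

Refusals = 7 + 19 = 26
Unknown if eligible = 5 + 32 = 37
Ineligible = 47 + 14 = 61
Top = 79 + 5 + 26 + 8 = 118
Base = 79 + 5 + 26 + 41 + 8 + 37 = 196
CON1 = 118 / 196 = 0.6020
Base = 79 + 5 + 26 + 41 + 8 = 159
CON3 = 118 / 159 = 0.7421
Difference = 74.21 − 60.20 = 14.01 percentage points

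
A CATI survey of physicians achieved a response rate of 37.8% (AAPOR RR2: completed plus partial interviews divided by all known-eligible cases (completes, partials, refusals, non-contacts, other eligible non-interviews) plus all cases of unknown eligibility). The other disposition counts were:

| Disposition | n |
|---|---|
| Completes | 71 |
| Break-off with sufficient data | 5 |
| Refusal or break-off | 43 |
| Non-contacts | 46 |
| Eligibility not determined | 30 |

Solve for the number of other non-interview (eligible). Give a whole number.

Num = 71 + 5 = 76
RR2 = 76 / D = 0.378
D = 76 / 0.378 = 201.1
Other denominator terms total 195
other non-interview (eligible) = 201.1 − 195 ≈ 6

6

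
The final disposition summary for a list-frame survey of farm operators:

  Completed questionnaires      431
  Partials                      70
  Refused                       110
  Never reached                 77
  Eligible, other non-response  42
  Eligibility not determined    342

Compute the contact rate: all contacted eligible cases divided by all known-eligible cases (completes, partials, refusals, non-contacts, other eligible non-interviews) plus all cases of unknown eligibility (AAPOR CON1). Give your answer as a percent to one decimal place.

Num → 431 + 70 + 110 + 42 = 653
Denominator → 431 + 70 + 110 + 77 + 42 + 342 = 1072
CON1 = 653 / 1072 = 0.6091

60.9%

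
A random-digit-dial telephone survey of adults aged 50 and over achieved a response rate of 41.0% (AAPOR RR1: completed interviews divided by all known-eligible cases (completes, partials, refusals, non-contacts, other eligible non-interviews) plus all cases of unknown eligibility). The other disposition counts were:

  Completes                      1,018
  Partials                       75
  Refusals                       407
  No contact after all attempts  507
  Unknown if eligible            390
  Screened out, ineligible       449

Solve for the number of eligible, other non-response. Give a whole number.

86

RR1 = 1018 / D = 0.410
D = 1018 / 0.410 = 2482.9
Rest of base = 2397
eligible, other non-response = 2482.9 − 2397 ≈ 86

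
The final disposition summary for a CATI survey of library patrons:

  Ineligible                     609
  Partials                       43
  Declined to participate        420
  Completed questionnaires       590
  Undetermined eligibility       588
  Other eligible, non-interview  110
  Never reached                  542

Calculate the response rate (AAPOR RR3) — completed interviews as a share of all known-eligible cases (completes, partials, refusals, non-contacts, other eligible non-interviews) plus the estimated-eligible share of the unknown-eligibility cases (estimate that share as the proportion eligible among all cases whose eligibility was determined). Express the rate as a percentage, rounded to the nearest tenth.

27.6%

Top = 590
Known eligible = 590 + 43 + 420 + 542 + 110 = 1705
e = 1705 / (1705 + 609) = 1705 / 2314 = 0.7368
e × U = 0.7368 × 588 = 433.24
Denominator = 1705 + 433.24 = 2138.24
RR3 = 590 / 2138.24 = 0.2759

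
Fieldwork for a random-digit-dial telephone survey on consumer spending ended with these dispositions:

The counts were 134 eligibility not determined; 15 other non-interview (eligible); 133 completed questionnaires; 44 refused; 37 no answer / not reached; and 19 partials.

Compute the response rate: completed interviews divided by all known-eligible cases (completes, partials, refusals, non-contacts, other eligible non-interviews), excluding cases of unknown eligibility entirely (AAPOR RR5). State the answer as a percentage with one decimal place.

Numerator: 133
Denom: 133 + 19 + 44 + 37 + 15 = 248
RR5 = 133 / 248 = 0.5363

53.6%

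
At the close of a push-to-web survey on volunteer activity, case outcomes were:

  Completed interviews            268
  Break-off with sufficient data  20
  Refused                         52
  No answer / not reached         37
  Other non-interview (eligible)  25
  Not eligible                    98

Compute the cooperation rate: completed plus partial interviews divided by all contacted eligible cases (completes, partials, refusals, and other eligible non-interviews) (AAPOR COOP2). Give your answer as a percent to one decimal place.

78.9%

Num = 268 + 20 = 288
Base = 268 + 20 + 52 + 25 = 365
COOP2 = 288 / 365 = 0.7890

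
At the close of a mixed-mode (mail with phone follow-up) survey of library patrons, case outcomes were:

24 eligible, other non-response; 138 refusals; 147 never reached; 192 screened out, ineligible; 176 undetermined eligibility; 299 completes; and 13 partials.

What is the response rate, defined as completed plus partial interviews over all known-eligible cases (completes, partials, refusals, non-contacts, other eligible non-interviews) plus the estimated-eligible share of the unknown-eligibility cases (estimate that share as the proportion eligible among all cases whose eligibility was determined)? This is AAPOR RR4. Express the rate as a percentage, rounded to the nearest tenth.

41.3%

Top: 299 + 13 = 312
Eligible (known): 299 + 13 + 138 + 147 + 24 = 621
e = 621 / (621 + 192) = 621 / 813 = 0.7638
Eligible share of unknowns: 0.7638 × 176 = 134.43
Denominator: 621 + 134.43 = 755.43
RR4 = 312 / 755.43 = 0.4130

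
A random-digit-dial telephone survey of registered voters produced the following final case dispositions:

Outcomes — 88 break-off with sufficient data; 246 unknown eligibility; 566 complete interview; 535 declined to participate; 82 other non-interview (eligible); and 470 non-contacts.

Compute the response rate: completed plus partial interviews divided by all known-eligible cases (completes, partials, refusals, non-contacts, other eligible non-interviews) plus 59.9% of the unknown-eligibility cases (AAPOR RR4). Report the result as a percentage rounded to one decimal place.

Top: 566 + 88 = 654
Eligible (known): 566 + 88 + 535 + 470 + 82 = 1741
Eligible share of unknowns: 0.5990 × 246 = 147.35
Base: 1741 + 147.35 = 1888.35
RR4 = 654 / 1888.35 = 0.3463

34.6%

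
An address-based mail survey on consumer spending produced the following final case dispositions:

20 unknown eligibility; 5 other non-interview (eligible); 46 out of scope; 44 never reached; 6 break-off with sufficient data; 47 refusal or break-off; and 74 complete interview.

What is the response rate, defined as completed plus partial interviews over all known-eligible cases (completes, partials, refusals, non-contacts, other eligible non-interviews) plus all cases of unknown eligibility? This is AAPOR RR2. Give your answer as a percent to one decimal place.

Top = 74 + 6 = 80
Denom = 74 + 6 + 47 + 44 + 5 + 20 = 196
RR2 = 80 / 196 = 0.4082

40.8%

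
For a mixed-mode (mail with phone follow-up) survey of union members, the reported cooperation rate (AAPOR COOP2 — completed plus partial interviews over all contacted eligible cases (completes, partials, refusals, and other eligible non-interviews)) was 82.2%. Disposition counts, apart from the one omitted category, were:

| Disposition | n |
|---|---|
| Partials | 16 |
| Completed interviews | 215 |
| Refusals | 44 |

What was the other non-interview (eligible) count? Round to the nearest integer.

6

Numerator = 215 + 16 = 231
COOP2 = 231 / D = 0.822
D = 231 / 0.822 = 281.0
Other denominator terms total 275
other non-interview (eligible) = 281.0 − 275 ≈ 6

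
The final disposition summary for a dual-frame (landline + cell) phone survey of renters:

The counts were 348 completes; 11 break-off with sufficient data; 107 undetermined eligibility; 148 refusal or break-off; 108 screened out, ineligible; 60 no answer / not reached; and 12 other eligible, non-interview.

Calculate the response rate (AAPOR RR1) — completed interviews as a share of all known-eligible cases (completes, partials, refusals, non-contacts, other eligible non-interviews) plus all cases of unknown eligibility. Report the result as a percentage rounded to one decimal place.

Top → 348
Denominator → 348 + 11 + 148 + 60 + 12 + 107 = 686
RR1 = 348 / 686 = 0.5073

50.7%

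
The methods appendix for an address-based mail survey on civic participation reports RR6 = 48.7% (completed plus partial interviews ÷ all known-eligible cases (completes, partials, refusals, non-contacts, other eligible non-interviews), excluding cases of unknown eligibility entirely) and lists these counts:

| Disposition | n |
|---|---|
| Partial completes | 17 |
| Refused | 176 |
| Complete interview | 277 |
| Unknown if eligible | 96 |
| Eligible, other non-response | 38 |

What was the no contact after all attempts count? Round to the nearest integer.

96

Numerator = 277 + 17 = 294
RR6 = 294 / D = 0.487
D = 294 / 0.487 = 603.7
Rest of base = 508
no contact after all attempts = 603.7 − 508 ≈ 96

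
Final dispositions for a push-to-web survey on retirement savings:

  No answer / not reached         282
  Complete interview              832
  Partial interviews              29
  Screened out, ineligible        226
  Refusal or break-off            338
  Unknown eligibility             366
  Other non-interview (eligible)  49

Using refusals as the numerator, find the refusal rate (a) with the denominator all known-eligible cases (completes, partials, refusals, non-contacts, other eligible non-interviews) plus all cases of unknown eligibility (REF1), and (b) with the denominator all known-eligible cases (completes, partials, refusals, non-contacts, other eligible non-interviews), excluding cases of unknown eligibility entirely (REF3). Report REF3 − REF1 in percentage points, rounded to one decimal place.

Top → 338
Base → 832 + 29 + 338 + 282 + 49 + 366 = 1896
REF1 = 338 / 1896 = 0.1783
Base → 832 + 29 + 338 + 282 + 49 = 1530
REF3 = 338 / 1530 = 0.2209
Difference = 22.09 − 17.83 = 4.26 percentage points

4.3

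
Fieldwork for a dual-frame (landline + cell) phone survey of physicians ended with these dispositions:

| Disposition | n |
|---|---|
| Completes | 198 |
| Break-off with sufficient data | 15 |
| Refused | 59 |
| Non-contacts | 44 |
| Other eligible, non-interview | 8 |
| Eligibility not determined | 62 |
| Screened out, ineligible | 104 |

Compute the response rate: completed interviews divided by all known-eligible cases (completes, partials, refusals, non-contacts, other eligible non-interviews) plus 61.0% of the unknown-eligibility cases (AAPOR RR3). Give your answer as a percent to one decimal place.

54.7%

Numerator = 198
Determined eligible = 198 + 15 + 59 + 44 + 8 = 324
Estimated eligible among unknowns = 0.6100 × 62 = 37.82
Denom = 324 + 37.82 = 361.82
RR3 = 198 / 361.82 = 0.5472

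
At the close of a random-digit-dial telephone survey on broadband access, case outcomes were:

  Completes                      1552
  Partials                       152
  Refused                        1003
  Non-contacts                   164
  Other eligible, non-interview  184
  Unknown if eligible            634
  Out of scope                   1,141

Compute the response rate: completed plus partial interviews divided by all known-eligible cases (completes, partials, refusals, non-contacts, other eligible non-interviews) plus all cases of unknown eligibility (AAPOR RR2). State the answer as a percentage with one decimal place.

46.2%

Numerator = 1552 + 152 = 1704
Denominator = 1552 + 152 + 1003 + 164 + 184 + 634 = 3689
RR2 = 1704 / 3689 = 0.4619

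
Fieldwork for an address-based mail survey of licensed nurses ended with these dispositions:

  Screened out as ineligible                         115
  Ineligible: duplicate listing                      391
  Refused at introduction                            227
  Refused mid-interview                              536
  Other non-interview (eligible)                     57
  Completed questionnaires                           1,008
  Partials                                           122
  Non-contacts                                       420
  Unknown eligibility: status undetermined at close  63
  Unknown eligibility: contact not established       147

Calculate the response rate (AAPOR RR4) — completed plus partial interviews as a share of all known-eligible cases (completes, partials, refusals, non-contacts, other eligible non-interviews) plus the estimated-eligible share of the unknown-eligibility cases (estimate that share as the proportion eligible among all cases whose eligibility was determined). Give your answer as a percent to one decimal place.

Refusals = 227 + 536 = 763
Undetermined eligibility = 147 + 63 = 210
Screened out, ineligible = 115 + 391 = 506
Num = 1008 + 122 = 1130
Eligible (known) = 1008 + 122 + 763 + 420 + 57 = 2370
e = 2370 / (2370 + 506) = 2370 / 2876 = 0.8241
e × U = 0.8241 × 210 = 173.06
Denom = 2370 + 173.06 = 2543.06
RR4 = 1130 / 2543.06 = 0.4443

44.4%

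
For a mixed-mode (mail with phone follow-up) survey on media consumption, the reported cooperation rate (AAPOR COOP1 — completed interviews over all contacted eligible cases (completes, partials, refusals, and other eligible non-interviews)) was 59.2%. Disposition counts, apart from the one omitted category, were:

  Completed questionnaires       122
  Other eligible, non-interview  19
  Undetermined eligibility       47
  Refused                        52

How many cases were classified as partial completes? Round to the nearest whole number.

13

COOP1 = 122 / D = 0.592
D = 122 / 0.592 = 206.1
Remaining denominator categories sum to 193
partial completes = 206.1 − 193 ≈ 13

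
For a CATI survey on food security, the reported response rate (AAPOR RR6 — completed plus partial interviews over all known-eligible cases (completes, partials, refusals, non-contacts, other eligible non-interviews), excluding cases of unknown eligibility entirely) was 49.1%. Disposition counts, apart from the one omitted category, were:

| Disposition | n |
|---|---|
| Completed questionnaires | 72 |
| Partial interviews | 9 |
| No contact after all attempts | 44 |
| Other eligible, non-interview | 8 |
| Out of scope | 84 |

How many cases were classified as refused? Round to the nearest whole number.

32

Num: 72 + 9 = 81
RR6 = 81 / D = 0.491
D = 81 / 0.491 = 165.0
Remaining denominator categories sum to 133
refused = 165.0 − 133 ≈ 32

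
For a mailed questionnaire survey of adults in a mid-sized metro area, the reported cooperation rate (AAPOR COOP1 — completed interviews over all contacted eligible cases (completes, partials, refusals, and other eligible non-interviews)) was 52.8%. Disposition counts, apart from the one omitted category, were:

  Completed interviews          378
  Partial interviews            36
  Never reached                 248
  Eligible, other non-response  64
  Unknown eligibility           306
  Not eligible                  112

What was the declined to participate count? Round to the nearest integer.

COOP1 = 378 / D = 0.528
D = 378 / 0.528 = 715.9
Remaining denominator categories sum to 478
declined to participate = 715.9 − 478 ≈ 238

238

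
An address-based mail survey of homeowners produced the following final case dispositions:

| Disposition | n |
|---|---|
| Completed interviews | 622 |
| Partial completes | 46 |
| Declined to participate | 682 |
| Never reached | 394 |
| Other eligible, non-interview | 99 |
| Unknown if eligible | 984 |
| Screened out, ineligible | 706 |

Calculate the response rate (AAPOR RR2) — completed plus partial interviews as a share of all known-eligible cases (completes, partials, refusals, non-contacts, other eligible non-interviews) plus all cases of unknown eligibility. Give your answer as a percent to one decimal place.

Num = 622 + 46 = 668
Denom = 622 + 46 + 682 + 394 + 99 + 984 = 2827
RR2 = 668 / 2827 = 0.2363

23.6%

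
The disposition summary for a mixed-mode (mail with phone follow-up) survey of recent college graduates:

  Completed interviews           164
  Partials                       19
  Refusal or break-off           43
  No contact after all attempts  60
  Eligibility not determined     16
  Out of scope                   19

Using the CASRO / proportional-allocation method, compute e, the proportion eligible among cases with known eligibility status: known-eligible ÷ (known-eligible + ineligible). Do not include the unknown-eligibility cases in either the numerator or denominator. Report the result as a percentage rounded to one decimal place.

Determined eligible: 164 + 19 + 43 + 60 = 286
e = 286 / (286 + 19) = 286 / 305 = 0.9377

93.8%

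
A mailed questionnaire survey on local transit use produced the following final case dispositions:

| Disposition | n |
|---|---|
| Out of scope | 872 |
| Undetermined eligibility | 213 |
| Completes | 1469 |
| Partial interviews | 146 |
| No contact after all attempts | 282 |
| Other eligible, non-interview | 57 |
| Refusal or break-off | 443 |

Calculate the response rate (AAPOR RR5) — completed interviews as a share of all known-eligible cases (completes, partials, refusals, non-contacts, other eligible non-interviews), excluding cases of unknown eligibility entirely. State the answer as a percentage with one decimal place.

Num = 1469
Denominator = 1469 + 146 + 443 + 282 + 57 = 2397
RR5 = 1469 / 2397 = 0.6128

61.3%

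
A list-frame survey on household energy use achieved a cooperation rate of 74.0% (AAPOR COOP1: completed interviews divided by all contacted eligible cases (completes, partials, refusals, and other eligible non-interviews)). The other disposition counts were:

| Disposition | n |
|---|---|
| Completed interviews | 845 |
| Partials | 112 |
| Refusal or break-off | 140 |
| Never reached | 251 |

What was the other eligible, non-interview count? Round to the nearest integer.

COOP1 = 845 / D = 0.740
D = 845 / 0.740 = 1141.9
Other denominator terms total 1097
other eligible, non-interview = 1141.9 − 1097 ≈ 45

45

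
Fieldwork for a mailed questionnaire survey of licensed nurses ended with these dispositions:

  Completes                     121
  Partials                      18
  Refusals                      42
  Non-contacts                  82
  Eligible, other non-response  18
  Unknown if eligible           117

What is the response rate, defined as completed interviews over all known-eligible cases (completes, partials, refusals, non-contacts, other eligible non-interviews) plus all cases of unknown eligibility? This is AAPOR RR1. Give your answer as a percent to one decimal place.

30.4%

Num → 121
Base → 121 + 18 + 42 + 82 + 18 + 117 = 398
RR1 = 121 / 398 = 0.3040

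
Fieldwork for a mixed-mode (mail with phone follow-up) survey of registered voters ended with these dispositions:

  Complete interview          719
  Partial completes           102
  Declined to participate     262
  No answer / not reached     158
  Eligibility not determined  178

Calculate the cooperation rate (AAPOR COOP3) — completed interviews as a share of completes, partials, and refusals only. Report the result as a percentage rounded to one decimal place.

66.4%

Num = 719
Denominator = 719 + 102 + 262 = 1083
COOP3 = 719 / 1083 = 0.6639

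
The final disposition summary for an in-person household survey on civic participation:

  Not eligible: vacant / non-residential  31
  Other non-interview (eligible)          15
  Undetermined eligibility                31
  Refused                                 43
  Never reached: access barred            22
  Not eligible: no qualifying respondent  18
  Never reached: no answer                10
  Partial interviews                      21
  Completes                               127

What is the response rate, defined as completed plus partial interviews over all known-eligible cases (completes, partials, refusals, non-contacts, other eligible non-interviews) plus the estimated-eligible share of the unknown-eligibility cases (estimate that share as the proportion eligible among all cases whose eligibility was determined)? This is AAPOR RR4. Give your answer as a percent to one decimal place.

56.1%

Non-contacts = 10 + 22 = 32
Ineligible = 18 + 31 = 49
Num = 127 + 21 = 148
Eligible (known) = 127 + 21 + 43 + 32 + 15 = 238
e = 238 / (238 + 49) = 238 / 287 = 0.8293
Estimated eligible among unknowns = 0.8293 × 31 = 25.71
Denom = 238 + 25.71 = 263.71
RR4 = 148 / 263.71 = 0.5612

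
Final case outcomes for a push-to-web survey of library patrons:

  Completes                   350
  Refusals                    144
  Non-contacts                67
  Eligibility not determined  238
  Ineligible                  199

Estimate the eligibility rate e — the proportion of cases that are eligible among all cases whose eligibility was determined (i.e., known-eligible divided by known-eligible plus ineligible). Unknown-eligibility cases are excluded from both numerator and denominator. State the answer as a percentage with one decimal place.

Determined eligible = 350 + 144 + 67 = 561
e = 561 / (561 + 199) = 561 / 760 = 0.7382

73.8%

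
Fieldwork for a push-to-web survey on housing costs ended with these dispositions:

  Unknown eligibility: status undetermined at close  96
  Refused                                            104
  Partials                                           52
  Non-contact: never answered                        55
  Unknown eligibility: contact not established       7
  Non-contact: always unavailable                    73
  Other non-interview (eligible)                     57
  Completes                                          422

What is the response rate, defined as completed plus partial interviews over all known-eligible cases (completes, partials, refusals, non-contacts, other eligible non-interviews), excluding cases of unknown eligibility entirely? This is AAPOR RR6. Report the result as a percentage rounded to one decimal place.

62.1%

No contact after all attempts = 55 + 73 = 128
Unknown eligibility = 7 + 96 = 103
Num: 422 + 52 = 474
Base: 422 + 52 + 104 + 128 + 57 = 763
RR6 = 474 / 763 = 0.6212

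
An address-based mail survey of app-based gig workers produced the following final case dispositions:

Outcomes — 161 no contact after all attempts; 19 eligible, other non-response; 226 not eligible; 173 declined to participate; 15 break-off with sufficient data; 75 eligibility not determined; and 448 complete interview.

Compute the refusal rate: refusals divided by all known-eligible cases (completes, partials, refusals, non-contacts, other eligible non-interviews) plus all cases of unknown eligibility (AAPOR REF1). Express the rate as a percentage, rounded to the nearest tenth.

Numerator → 173
Denominator → 448 + 15 + 173 + 161 + 19 + 75 = 891
REF1 = 173 / 891 = 0.1942

19.4%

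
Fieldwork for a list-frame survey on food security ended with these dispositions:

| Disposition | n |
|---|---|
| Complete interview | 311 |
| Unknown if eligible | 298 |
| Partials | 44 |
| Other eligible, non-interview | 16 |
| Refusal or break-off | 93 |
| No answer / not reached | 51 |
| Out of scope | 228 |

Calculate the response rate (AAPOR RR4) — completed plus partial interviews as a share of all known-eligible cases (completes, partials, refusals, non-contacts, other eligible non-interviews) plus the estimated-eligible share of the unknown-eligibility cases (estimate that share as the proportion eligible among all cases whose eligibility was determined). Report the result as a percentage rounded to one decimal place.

49.2%

Top → 311 + 44 = 355
Known eligible → 311 + 44 + 93 + 51 + 16 = 515
e = 515 / (515 + 228) = 515 / 743 = 0.6931
Estimated eligible among unknowns → 0.6931 × 298 = 206.54
Denominator → 515 + 206.54 = 721.54
RR4 = 355 / 721.54 = 0.4920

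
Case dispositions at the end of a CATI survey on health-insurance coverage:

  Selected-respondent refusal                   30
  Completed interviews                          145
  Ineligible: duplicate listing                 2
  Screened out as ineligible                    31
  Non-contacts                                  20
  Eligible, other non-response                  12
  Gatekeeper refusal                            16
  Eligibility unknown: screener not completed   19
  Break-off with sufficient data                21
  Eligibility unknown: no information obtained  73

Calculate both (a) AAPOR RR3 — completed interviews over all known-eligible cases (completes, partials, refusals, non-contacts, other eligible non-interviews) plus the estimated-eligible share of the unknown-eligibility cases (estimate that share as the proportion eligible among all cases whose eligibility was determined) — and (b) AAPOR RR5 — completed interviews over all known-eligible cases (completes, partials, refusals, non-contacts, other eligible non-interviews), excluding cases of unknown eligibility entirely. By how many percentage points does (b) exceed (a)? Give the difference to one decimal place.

14.8

Declined to participate = 16 + 30 = 46
Undetermined eligibility = 19 + 73 = 92
Ineligible = 31 + 2 = 33
Num = 145
Eligible (known) = 145 + 21 + 46 + 20 + 12 = 244
e = 244 / (244 + 33) = 244 / 277 = 0.8809
e × U = 0.8809 × 92 = 81.04
Denominator = 244 + 81.04 = 325.04
RR3 = 145 / 325.04 = 0.4461
Denominator = 145 + 21 + 46 + 20 + 12 = 244
RR5 = 145 / 244 = 0.5943
Difference = 59.43 − 44.61 = 14.82 percentage points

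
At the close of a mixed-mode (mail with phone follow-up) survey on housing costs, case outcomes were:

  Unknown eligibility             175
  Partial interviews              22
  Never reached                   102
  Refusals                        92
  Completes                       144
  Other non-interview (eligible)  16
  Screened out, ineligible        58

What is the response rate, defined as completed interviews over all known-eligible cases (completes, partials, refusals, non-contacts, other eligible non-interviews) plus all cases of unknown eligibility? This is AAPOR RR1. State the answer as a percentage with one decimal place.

Numerator: 144
Denom: 144 + 22 + 92 + 102 + 16 + 175 = 551
RR1 = 144 / 551 = 0.2613

26.1%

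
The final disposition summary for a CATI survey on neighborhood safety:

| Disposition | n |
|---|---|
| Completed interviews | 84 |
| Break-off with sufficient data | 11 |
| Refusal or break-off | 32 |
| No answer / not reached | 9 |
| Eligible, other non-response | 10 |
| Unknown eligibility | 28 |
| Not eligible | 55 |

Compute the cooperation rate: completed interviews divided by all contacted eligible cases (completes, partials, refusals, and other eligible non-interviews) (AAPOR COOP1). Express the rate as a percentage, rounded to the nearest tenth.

61.3%

Numerator = 84
Denominator = 84 + 11 + 32 + 10 = 137
COOP1 = 84 / 137 = 0.6131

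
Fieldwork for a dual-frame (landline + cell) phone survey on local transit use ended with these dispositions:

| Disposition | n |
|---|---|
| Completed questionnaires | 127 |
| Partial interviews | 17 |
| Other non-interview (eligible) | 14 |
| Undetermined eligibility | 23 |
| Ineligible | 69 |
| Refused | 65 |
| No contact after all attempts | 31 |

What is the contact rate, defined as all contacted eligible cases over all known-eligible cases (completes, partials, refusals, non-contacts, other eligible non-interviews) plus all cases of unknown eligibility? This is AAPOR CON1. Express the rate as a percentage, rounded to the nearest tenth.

Top → 127 + 17 + 65 + 14 = 223
Base → 127 + 17 + 65 + 31 + 14 + 23 = 277
CON1 = 223 / 277 = 0.8051

80.5%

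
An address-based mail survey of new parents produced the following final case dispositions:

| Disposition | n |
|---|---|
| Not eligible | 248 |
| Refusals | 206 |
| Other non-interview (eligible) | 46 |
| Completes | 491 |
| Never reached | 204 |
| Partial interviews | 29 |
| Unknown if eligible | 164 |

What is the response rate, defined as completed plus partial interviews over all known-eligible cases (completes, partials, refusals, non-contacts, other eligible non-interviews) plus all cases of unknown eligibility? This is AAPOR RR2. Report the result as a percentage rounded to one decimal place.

45.6%

Numerator: 491 + 29 = 520
Denominator: 491 + 29 + 206 + 204 + 46 + 164 = 1140
RR2 = 520 / 1140 = 0.4561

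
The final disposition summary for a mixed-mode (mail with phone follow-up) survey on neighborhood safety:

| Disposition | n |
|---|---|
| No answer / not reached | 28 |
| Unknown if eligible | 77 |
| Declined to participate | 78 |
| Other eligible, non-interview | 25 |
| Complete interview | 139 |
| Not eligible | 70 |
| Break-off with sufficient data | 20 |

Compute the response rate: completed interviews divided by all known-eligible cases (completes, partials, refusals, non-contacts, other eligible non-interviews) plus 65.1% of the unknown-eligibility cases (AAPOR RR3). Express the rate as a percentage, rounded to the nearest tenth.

Numerator = 139
Eligible (known) = 139 + 20 + 78 + 28 + 25 = 290
Estimated eligible among unknowns = 0.6510 × 77 = 50.13
Base = 290 + 50.13 = 340.13
RR3 = 139 / 340.13 = 0.4087

40.9%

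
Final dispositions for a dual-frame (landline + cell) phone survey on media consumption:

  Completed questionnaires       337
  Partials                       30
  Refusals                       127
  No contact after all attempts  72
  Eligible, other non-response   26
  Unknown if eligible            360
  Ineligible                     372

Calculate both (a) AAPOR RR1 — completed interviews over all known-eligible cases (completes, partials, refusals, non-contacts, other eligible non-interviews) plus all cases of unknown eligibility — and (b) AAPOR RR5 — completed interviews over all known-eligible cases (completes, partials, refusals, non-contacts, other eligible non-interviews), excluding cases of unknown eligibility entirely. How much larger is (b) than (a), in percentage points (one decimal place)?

Num = 337
Denom = 337 + 30 + 127 + 72 + 26 + 360 = 952
RR1 = 337 / 952 = 0.3540
Denom = 337 + 30 + 127 + 72 + 26 = 592
RR5 = 337 / 592 = 0.5693
Difference = 56.93 − 35.40 = 21.53 percentage points

21.5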